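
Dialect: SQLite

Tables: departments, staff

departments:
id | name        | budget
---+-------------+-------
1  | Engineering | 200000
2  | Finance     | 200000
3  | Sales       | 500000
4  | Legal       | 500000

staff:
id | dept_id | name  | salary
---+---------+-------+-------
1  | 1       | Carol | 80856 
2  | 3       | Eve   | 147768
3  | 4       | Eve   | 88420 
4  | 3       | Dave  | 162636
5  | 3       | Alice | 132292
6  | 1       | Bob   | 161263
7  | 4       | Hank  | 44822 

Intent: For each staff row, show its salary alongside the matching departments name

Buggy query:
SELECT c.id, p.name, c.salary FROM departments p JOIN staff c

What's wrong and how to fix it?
Bug: JOIN with no ON clause produces a cartesian product; every staff row pairs with every departments row

Fix: Add ON c.dept_id = p.id to the JOIN

Corrected query:
SELECT c.id, p.name, c.salary FROM departments p JOIN staff c ON c.dept_id = p.id

Result:
id | name        | salary
---+-------------+-------
1  | Engineering | 80856 
2  | Sales       | 147768
3  | Legal       | 88420 
4  | Sales       | 162636
5  | Sales       | 132292
6  | Engineering | 161263
7  | Legal       | 44822 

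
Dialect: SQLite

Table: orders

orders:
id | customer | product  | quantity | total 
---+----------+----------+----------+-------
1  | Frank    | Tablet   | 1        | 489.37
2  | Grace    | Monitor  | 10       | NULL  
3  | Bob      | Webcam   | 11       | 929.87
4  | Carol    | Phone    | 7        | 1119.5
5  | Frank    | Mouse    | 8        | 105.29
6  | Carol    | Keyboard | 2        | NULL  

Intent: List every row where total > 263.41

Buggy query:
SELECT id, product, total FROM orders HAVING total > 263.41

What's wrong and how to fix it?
Bug: This is a non-aggregate query (no GROUP BY, no aggregates), so in SQLite the HAVING clause is invalid here; a row-level condition belongs in WHERE

Fix: Use WHERE for row-level filtering

Corrected query:
SELECT id, product, total FROM orders WHERE total > 263.41

Result:
id | product | total 
---+---------+-------
1  | Tablet  | 489.37
3  | Webcam  | 929.87
4  | Phone   | 1119.5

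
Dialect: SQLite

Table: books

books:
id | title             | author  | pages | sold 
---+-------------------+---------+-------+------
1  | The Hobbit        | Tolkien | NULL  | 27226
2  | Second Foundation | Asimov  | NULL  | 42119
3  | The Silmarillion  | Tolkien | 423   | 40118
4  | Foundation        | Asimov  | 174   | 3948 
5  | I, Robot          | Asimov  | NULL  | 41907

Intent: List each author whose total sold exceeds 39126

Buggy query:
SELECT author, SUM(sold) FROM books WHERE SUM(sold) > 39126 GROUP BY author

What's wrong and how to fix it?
Bug: SUM(sold) is an aggregate, but WHERE filters rows before aggregation

Fix: Move the aggregate condition to a HAVING clause

Corrected query:
SELECT author, SUM(sold) FROM books GROUP BY author HAVING SUM(sold) > 39126

Result:
author  | SUM(sold)
--------+----------
Asimov  | 87974    
Tolkien | 67344    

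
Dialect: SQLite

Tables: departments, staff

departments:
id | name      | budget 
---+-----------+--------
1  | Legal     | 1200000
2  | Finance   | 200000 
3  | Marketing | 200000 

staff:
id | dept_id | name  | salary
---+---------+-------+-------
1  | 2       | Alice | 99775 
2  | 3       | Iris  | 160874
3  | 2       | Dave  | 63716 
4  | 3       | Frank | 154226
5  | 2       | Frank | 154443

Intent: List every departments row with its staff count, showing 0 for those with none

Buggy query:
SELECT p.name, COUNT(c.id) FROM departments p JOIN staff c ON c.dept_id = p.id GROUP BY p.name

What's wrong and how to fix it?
Bug: INNER JOIN drops departments rows that have no matching staff rows

Fix: Use LEFT JOIN so parents without children still appear (COUNT(c.id) gives 0)

Corrected query:
SELECT p.name, COUNT(c.id) FROM departments p LEFT JOIN staff c ON c.dept_id = p.id GROUP BY p.name

Result:
name      | COUNT(c.id)
----------+------------
Finance   | 3          
Legal     | 0          
Marketing | 2          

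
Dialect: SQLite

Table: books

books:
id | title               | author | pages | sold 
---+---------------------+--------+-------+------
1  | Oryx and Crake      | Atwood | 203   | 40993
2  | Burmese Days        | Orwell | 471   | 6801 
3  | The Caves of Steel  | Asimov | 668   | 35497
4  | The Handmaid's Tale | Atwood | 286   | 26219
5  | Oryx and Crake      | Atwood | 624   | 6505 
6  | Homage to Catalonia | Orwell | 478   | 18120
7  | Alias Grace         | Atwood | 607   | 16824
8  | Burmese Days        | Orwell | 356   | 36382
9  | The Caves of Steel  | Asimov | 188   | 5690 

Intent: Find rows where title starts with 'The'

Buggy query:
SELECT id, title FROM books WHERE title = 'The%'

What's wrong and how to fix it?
Bug: Wildcards only work with LIKE; '=' treats '%' as a literal character

Fix: Use LIKE for wildcard pattern matching

Corrected query:
SELECT id, title FROM books WHERE title LIKE 'The%'

Result:
id | title              
---+--------------------
3  | The Caves of Steel 
4  | The Handmaid's Tale
9  | The Caves of Steel 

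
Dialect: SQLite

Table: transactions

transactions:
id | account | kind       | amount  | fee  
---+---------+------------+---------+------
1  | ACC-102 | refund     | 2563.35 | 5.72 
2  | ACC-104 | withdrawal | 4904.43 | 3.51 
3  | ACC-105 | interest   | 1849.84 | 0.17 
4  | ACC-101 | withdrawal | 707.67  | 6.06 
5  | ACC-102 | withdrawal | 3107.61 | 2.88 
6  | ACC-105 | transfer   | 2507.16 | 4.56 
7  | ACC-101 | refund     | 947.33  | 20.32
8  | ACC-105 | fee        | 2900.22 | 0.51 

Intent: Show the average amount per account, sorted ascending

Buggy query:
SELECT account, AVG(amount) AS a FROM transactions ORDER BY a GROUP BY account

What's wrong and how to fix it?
Bug: GROUP BY must precede ORDER BY

Fix: Move ORDER BY to the end, after GROUP BY

Corrected query:
SELECT account, AVG(amount) AS a FROM transactions GROUP BY account ORDER BY a

Result:
account | a          
--------+------------
ACC-101 | 827.5      
ACC-105 | 2419.073333
ACC-102 | 2835.48    
ACC-104 | 4904.43    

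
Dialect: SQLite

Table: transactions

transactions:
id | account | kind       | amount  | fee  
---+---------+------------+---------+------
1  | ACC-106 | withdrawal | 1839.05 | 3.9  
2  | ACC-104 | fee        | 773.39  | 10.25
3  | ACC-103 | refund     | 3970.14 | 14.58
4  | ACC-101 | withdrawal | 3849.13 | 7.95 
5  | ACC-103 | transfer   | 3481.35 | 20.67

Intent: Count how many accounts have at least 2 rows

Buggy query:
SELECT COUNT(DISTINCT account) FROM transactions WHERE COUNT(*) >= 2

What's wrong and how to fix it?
Bug: WHERE filters individual rows, not groups, so a group-level COUNT is invalid there

Fix: Use a subquery that GROUPs and filters with HAVING, then count its rows

Corrected query:
SELECT COUNT(*) FROM (SELECT account FROM transactions GROUP BY account HAVING COUNT(*) >= 2)

Result:
COUNT(*)
--------
1       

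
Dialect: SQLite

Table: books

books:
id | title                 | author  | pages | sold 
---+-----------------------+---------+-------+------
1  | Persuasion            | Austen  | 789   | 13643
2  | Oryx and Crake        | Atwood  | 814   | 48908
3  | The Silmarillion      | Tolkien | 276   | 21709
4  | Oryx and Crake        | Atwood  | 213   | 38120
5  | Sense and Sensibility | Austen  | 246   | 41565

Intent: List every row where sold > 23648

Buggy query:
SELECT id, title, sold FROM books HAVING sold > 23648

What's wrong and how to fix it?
Bug: HAVING filters the output of aggregation, but this query has no GROUP BY and no aggregate functions, so SQLite rejects it (HAVING clause on a non-aggregate query); the condition here is per row

Fix: Use WHERE for row-level filtering

Corrected query:
SELECT id, title, sold FROM books WHERE sold > 23648

Result:
id | title                 | sold 
---+-----------------------+------
2  | Oryx and Crake        | 48908
4  | Oryx and Crake        | 38120
5  | Sense and Sensibility | 41565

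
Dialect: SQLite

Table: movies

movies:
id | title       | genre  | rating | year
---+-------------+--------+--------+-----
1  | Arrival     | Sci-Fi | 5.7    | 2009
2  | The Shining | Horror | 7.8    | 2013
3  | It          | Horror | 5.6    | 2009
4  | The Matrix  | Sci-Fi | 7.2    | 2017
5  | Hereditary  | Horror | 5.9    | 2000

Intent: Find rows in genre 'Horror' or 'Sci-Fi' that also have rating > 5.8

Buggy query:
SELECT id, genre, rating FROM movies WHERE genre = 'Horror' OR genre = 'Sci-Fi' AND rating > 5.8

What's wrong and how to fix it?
Bug: Without parentheses, AND is evaluated before OR, so the rating filter only applies to the 'Sci-Fi' branch

Fix: Group the OR with parentheses (or use IN), then AND the threshold

Corrected query:
SELECT id, genre, rating FROM movies WHERE (genre = 'Horror' OR genre = 'Sci-Fi') AND rating > 5.8

Result:
id | genre  | rating
---+--------+-------
2  | Horror | 7.8   
4  | Sci-Fi | 7.2   
5  | Horror | 5.9   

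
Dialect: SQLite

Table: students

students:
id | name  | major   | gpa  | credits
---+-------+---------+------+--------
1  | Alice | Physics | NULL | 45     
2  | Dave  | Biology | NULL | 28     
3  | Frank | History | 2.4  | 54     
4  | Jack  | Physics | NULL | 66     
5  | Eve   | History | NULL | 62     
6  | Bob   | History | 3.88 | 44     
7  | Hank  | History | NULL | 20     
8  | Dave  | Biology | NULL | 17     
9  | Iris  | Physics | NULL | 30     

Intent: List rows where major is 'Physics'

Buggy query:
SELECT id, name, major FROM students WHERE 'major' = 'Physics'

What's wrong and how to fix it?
Bug: Single quotes denote string literals in SQL; the column name is being compared as a constant string

Fix: Remove the quotes around the column name (or use double quotes for an identifier)

Corrected query:
SELECT id, name, major FROM students WHERE major = 'Physics'

Result:
id | name  | major  
---+-------+--------
1  | Alice | Physics
4  | Jack  | Physics
9  | Iris  | Physics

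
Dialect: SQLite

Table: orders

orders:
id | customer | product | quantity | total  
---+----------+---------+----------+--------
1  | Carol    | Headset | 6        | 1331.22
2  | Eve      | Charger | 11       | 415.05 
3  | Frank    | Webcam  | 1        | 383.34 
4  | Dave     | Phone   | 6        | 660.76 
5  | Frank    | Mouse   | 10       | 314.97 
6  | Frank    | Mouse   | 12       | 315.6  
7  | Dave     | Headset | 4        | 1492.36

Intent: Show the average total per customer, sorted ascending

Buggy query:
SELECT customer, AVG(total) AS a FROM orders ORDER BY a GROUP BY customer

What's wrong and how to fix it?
Bug: GROUP BY must precede ORDER BY

Fix: Move ORDER BY to the end, after GROUP BY

Corrected query:
SELECT customer, AVG(total) AS a FROM orders GROUP BY customer ORDER BY a

Result:
customer | a      
---------+--------
Frank    | 337.97 
Eve      | 415.05 
Dave     | 1076.56
Carol    | 1331.22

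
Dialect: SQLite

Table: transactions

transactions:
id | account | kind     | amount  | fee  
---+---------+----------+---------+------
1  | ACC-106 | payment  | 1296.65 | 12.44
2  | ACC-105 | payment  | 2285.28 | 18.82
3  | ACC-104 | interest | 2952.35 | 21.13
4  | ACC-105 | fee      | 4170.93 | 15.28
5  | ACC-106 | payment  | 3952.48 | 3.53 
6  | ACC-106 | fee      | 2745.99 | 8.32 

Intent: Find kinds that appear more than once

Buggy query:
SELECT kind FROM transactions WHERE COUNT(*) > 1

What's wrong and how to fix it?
Bug: WHERE can't reference COUNT(*); aggregates are computed after WHERE

Fix: GROUP BY kind, then filter groups with HAVING COUNT(*) > 1

Corrected query:
SELECT kind FROM transactions GROUP BY kind HAVING COUNT(*) > 1

Result:
kind   
-------
fee    
payment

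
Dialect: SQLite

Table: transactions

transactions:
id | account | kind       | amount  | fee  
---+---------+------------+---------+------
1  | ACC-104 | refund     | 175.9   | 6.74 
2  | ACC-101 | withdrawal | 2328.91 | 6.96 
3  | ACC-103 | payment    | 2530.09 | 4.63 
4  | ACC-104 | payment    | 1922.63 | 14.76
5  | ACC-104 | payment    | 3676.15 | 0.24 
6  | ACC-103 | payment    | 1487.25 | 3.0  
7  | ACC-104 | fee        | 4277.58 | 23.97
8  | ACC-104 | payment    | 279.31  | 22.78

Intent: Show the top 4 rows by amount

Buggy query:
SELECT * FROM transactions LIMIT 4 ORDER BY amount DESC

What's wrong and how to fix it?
Bug: LIMIT must come after ORDER BY

Fix: Swap the clauses: ORDER BY first, then LIMIT

Corrected query:
SELECT * FROM transactions ORDER BY amount DESC LIMIT 4

Result:
id | account | kind       | amount  | fee  
---+---------+------------+---------+------
7  | ACC-104 | fee        | 4277.58 | 23.97
5  | ACC-104 | payment    | 3676.15 | 0.24 
3  | ACC-103 | payment    | 2530.09 | 4.63 
2  | ACC-101 | withdrawal | 2328.91 | 6.96 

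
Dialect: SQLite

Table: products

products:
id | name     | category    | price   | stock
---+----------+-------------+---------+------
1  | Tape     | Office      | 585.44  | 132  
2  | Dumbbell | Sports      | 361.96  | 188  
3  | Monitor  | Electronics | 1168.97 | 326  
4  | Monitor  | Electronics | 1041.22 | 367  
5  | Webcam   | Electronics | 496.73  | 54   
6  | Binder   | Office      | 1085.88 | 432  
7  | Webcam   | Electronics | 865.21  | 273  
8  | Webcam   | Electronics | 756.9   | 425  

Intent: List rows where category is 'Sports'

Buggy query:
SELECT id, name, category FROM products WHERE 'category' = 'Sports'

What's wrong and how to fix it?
Bug: 'category' in single quotes is a string literal, not the column; the comparison is literal-vs-literal and never true

Fix: Reference the column as category without single quotes

Corrected query:
SELECT id, name, category FROM products WHERE category = 'Sports'

Result:
id | name     | category
---+----------+---------
2  | Dumbbell | Sports  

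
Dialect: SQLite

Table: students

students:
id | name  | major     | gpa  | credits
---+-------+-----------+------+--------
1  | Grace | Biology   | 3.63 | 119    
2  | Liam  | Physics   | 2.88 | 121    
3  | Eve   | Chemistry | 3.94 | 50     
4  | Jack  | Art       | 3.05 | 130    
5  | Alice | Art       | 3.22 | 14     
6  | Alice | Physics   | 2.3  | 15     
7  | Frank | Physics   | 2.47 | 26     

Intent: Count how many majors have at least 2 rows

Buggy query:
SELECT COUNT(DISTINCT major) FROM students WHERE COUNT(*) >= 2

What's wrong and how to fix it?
Bug: COUNT(*) cannot appear in WHERE; the per-group count doesn't exist yet

Fix: Group first with HAVING COUNT(*) >= 2, then COUNT the resulting groups

Corrected query:
SELECT COUNT(*) FROM (SELECT major FROM students GROUP BY major HAVING COUNT(*) >= 2)

Result:
COUNT(*)
--------
2       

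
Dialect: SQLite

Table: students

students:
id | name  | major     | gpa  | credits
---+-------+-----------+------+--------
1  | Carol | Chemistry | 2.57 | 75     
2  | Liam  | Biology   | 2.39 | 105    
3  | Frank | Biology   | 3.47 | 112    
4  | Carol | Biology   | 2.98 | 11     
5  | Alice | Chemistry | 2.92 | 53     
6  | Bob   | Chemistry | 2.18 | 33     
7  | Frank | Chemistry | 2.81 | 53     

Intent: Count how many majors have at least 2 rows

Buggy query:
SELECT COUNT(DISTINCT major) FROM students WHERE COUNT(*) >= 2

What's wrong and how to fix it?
Bug: WHERE filters individual rows, not groups, so a group-level COUNT is invalid there

Fix: Group first with HAVING COUNT(*) >= 2, then COUNT the resulting groups

Corrected query:
SELECT COUNT(*) FROM (SELECT major FROM students GROUP BY major HAVING COUNT(*) >= 2)

Result:
COUNT(*)
--------
2       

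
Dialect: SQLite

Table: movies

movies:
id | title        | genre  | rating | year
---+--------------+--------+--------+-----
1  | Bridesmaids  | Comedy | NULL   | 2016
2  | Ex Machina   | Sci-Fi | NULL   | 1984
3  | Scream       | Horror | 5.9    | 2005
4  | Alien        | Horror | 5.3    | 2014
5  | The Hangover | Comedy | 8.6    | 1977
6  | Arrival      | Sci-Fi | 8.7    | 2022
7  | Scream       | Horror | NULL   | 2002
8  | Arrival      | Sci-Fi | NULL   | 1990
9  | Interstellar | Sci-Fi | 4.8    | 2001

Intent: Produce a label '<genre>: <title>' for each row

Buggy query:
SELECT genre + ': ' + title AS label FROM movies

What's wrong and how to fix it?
Bug: '+' is numeric addition; on text columns SQLite converts them to 0 instead of concatenating

Fix: Use the || operator for string concatenation

Corrected query:
SELECT genre || ': ' || title AS label FROM movies

Result:
label               
--------------------
Comedy: Bridesmaids 
Sci-Fi: Ex Machina  
Horror: Scream      
Horror: Alien       
Comedy: The Hangover
Sci-Fi: Arrival     
Horror: Scream      
Sci-Fi: Arrival     
Sci-Fi: Interstellar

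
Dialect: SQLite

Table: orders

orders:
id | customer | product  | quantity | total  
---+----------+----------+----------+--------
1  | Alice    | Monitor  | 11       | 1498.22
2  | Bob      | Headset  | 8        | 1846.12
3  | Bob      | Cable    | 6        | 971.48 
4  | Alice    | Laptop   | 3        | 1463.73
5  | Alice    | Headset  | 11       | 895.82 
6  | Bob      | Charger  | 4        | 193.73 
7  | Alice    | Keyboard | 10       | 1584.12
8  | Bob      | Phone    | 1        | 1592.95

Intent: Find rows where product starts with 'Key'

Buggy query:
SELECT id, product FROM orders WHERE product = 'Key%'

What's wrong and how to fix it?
Bug: '=' compares the literal string including the % character; pattern matching needs LIKE

Fix: Use LIKE for wildcard pattern matching

Corrected query:
SELECT id, product FROM orders WHERE product LIKE 'Key%'

Result:
id | product 
---+---------
7  | Keyboard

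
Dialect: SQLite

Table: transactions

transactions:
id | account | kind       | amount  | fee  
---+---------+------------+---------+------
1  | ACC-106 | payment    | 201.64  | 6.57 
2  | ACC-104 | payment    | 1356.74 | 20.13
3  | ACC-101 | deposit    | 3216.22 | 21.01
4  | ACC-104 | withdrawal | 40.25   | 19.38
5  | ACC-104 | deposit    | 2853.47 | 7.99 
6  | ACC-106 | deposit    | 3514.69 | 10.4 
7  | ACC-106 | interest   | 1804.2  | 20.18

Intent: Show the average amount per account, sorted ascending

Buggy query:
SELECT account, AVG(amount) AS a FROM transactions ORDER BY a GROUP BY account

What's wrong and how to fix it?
Bug: ORDER BY appears before GROUP BY; SQL clause order requires GROUP BY first

Fix: Reorder: SELECT … FROM … GROUP BY … ORDER BY …

Corrected query:
SELECT account, AVG(amount) AS a FROM transactions GROUP BY account ORDER BY a

Result:
account | a          
--------+------------
ACC-104 | 1416.82    
ACC-106 | 1840.176667
ACC-101 | 3216.22    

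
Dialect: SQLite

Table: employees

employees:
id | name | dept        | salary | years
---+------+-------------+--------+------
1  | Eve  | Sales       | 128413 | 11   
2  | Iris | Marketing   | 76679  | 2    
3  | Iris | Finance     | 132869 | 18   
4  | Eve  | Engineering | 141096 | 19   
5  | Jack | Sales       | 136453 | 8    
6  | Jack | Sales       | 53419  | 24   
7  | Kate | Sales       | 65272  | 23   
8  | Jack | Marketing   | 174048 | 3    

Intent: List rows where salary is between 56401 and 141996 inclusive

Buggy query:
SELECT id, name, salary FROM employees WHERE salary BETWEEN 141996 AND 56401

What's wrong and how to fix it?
Bug: BETWEEN expects the lower bound first; with 141996 AND 56401 the range is empty

Fix: Write BETWEEN 56401 AND 141996

Corrected query:
SELECT id, name, salary FROM employees WHERE salary BETWEEN 56401 AND 141996

Result:
id | name | salary
---+------+-------
1  | Eve  | 128413
2  | Iris | 76679 
3  | Iris | 132869
4  | Eve  | 141096
5  | Jack | 136453
7  | Kate | 65272 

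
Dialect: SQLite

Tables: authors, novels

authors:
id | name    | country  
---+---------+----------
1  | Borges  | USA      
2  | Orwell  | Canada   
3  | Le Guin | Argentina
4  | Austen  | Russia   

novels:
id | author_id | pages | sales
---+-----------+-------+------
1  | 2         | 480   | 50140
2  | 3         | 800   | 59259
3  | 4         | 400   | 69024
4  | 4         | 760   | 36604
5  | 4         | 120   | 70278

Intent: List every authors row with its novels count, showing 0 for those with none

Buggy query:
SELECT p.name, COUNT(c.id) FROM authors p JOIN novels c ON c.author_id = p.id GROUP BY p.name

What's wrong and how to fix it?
Bug: An inner join excludes parents with zero children

Fix: Switch to LEFT JOIN to retain unmatched parent rows

Corrected query:
SELECT p.name, COUNT(c.id) FROM authors p LEFT JOIN novels c ON c.author_id = p.id GROUP BY p.name

Result:
name    | COUNT(c.id)
--------+------------
Austen  | 3          
Borges  | 0          
Le Guin | 1          
Orwell  | 1          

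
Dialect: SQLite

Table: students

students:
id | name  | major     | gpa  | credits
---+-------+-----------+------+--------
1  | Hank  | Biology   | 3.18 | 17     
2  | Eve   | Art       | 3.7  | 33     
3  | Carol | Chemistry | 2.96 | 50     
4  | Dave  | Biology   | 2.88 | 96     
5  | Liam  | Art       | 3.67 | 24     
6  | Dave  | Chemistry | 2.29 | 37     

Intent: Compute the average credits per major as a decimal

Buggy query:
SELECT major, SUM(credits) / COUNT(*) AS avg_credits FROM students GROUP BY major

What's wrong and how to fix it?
Bug: SUM(credits) and COUNT(*) are both integers; the division truncates the fractional part

Fix: Cast one side to REAL so the division keeps the fractional part

Corrected query:
SELECT major, SUM(credits) * 1.0 / COUNT(*) AS avg_credits FROM students GROUP BY major

Result:
major     | avg_credits
----------+------------
Art       | 28.5       
Biology   | 56.5       
Chemistry | 43.5       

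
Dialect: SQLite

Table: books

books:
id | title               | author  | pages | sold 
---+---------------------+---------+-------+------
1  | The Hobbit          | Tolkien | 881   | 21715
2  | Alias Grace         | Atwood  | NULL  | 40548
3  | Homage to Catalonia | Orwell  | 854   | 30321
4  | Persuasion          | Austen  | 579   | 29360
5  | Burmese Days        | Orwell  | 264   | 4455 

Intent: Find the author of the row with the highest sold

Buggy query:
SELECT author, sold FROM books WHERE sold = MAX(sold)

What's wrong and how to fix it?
Bug: MAX(sold) is an aggregate and cannot be used directly in WHERE

Fix: Wrap MAX in a scalar subquery so WHERE compares against a single value

Corrected query:
SELECT author, sold FROM books WHERE sold = (SELECT MAX(sold) FROM books)

Result:
author | sold 
-------+------
Atwood | 40548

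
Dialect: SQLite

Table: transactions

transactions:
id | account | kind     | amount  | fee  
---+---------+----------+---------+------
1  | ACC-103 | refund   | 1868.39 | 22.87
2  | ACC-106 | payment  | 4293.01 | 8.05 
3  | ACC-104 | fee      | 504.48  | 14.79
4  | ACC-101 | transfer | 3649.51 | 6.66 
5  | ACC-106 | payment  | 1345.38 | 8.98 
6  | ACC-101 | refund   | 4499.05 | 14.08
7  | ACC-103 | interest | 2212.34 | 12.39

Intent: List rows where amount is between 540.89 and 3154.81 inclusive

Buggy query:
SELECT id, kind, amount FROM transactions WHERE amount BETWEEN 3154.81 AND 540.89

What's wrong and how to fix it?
Bug: The bounds are reversed; BETWEEN a AND b requires a <= b to match anything

Fix: Write BETWEEN 540.89 AND 3154.81

Corrected query:
SELECT id, kind, amount FROM transactions WHERE amount BETWEEN 540.89 AND 3154.81

Result:
id | kind     | amount 
---+----------+--------
1  | refund   | 1868.39
5  | payment  | 1345.38
7  | interest | 2212.34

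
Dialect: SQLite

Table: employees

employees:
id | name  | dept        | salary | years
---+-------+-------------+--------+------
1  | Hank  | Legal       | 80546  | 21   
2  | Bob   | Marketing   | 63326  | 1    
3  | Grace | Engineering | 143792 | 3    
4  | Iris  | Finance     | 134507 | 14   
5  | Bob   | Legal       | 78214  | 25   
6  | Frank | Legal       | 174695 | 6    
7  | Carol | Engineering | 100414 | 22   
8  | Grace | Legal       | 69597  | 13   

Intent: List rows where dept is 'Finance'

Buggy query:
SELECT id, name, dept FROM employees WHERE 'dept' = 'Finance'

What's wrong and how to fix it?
Bug: Single quotes denote string literals in SQL; the column name is being compared as a constant string

Fix: Reference the column as dept without single quotes

Corrected query:
SELECT id, name, dept FROM employees WHERE dept = 'Finance'

Result:
id | name | dept   
---+------+--------
4  | Iris | Finance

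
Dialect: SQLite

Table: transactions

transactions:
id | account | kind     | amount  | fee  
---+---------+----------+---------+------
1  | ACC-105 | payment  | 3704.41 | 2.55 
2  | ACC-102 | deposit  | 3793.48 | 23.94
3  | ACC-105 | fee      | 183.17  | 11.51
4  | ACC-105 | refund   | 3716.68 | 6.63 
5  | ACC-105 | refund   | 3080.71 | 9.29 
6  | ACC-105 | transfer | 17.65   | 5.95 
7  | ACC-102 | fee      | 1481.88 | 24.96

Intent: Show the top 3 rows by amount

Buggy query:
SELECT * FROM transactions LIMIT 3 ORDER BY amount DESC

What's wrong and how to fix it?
Bug: ORDER BY cannot follow LIMIT; LIMIT is the final clause

Fix: Swap the clauses: ORDER BY first, then LIMIT

Corrected query:
SELECT * FROM transactions ORDER BY amount DESC LIMIT 3

Result:
id | account | kind    | amount  | fee  
---+---------+---------+---------+------
2  | ACC-102 | deposit | 3793.48 | 23.94
4  | ACC-105 | refund  | 3716.68 | 6.63 
1  | ACC-105 | payment | 3704.41 | 2.55 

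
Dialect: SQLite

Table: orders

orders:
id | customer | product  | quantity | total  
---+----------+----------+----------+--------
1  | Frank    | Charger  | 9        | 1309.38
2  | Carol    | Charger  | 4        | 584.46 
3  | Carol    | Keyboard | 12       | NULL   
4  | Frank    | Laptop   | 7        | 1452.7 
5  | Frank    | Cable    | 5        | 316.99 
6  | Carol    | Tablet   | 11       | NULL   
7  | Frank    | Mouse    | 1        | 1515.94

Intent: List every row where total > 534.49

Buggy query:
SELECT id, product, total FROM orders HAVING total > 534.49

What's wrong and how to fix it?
Bug: This is a non-aggregate query (no GROUP BY, no aggregates), so in SQLite the HAVING clause is invalid here; a row-level condition belongs in WHERE

Fix: Replace HAVING with WHERE since the condition applies to individual rows

Corrected query:
SELECT id, product, total FROM orders WHERE total > 534.49

Result:
id | product | total  
---+---------+--------
1  | Charger | 1309.38
2  | Charger | 584.46 
4  | Laptop  | 1452.7 
7  | Mouse   | 1515.94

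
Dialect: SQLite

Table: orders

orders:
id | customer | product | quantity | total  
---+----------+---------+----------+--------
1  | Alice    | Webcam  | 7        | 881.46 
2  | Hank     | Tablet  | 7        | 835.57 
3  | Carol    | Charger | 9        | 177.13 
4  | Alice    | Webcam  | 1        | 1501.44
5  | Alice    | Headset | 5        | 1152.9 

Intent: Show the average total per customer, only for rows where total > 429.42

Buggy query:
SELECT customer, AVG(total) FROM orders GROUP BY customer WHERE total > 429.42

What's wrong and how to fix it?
Bug: WHERE cannot follow GROUP BY

Fix: Place WHERE between FROM and GROUP BY

Corrected query:
SELECT customer, AVG(total) FROM orders WHERE total > 429.42 GROUP BY customer

Result:
customer | AVG(total)
---------+-----------
Alice    | 1178.6    
Hank     | 835.57    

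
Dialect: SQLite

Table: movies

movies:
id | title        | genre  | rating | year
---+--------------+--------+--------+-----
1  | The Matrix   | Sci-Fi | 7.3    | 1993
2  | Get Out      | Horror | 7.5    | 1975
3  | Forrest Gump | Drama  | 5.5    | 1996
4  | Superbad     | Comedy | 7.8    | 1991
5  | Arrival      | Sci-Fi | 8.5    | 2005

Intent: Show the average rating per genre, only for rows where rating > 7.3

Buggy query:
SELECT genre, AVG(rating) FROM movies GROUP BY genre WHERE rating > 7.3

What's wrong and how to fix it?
Bug: WHERE cannot follow GROUP BY

Fix: Move the WHERE clause before GROUP BY

Corrected query:
SELECT genre, AVG(rating) FROM movies WHERE rating > 7.3 GROUP BY genre

Result:
genre  | AVG(rating)
-------+------------
Comedy | 7.8        
Horror | 7.5        
Sci-Fi | 8.5        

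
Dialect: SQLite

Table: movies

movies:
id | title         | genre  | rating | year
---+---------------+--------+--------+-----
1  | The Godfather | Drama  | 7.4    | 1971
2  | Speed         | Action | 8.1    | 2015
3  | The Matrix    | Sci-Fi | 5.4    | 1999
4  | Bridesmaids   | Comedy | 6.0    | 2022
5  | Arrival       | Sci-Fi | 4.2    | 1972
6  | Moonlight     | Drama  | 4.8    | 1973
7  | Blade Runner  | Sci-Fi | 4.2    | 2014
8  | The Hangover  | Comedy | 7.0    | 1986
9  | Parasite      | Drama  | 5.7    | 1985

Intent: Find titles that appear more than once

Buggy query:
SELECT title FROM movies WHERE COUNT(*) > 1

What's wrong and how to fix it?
Bug: COUNT(*) is an aggregate and cannot be used in WHERE

Fix: Group first, then use HAVING for the count condition

Corrected query:
SELECT title FROM movies GROUP BY title HAVING COUNT(*) > 1

Result:
(no rows)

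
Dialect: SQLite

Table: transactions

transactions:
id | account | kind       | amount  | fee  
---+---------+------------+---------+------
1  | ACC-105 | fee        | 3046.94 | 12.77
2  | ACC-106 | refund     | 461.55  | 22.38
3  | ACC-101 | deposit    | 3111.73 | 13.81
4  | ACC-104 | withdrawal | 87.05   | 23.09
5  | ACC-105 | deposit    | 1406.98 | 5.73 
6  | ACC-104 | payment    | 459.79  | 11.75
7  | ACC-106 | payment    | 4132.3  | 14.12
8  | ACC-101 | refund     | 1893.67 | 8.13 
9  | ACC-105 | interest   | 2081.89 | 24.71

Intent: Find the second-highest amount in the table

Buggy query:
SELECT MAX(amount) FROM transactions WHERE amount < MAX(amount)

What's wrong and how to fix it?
Bug: The inner MAX is an aggregate inside WHERE, which is not allowed

Fix: Put the inner MAX in a scalar subquery

Corrected query:
SELECT MAX(amount) FROM transactions WHERE amount < (SELECT MAX(amount) FROM transactions)

Result:
MAX(amount)
-----------
3111.73    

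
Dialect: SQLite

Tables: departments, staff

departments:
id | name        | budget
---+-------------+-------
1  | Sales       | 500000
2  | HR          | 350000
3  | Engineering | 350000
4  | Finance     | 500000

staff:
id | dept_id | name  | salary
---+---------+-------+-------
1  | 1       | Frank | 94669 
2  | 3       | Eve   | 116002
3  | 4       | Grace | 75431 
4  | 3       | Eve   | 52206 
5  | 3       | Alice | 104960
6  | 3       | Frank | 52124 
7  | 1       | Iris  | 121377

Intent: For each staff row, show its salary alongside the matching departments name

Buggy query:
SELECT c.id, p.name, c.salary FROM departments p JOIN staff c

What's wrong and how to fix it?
Bug: JOIN with no ON clause produces a cartesian product; every staff row pairs with every departments row

Fix: Specify the join condition linking the foreign key to the parent id

Corrected query:
SELECT c.id, p.name, c.salary FROM departments p JOIN staff c ON c.dept_id = p.id

Result:
id | name        | salary
---+-------------+-------
1  | Sales       | 94669 
2  | Engineering | 116002
3  | Finance     | 75431 
4  | Engineering | 52206 
5  | Engineering | 104960
6  | Engineering | 52124 
7  | Sales       | 121377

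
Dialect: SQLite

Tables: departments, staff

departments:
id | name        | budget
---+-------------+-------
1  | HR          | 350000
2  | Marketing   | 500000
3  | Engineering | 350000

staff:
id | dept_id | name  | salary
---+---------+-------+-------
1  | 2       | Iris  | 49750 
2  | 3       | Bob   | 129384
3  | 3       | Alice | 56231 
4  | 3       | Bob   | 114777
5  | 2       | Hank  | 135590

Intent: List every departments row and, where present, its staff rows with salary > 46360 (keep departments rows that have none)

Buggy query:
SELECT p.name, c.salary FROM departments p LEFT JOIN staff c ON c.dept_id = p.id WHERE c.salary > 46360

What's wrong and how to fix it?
Bug: Filtering c.salary in WHERE discards the NULL rows produced by LEFT JOIN, turning it into an inner join

Fix: Put 'c.salary > 46360' in the JOIN's ON clause instead of WHERE

Corrected query:
SELECT p.name, c.salary FROM departments p LEFT JOIN staff c ON c.dept_id = p.id AND c.salary > 46360

Result:
name        | salary
------------+-------
HR          | NULL  
Marketing   | 49750 
Marketing   | 135590
Engineering | 56231 
Engineering | 114777
Engineering | 129384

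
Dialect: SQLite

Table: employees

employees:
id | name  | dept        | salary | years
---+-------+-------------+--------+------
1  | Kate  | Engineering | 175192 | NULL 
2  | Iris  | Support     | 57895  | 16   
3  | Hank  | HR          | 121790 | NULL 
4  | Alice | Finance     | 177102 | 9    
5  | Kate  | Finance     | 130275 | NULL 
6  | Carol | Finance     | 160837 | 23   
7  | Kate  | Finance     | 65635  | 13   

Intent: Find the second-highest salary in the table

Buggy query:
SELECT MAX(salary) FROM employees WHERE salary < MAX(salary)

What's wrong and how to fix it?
Bug: MAX(salary) on the right of the comparison is an aggregate-in-WHERE error

Fix: Compute the overall MAX in a subquery, then take MAX of rows below it

Corrected query:
SELECT MAX(salary) FROM employees WHERE salary < (SELECT MAX(salary) FROM employees)

Result:
MAX(salary)
-----------
175192     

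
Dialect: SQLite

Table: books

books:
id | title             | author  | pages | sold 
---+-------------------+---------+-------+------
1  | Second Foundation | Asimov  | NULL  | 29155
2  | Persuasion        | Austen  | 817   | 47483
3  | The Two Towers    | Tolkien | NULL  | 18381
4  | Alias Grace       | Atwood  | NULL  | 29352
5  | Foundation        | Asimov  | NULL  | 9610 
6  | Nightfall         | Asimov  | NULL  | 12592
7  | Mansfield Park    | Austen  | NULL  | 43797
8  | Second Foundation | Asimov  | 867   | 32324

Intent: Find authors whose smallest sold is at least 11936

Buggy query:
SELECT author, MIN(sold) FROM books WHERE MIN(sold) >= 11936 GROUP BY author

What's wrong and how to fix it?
Bug: MIN() in WHERE is a misuse of aggregate

Fix: Use HAVING for the per-group MIN condition

Corrected query:
SELECT author, MIN(sold) FROM books GROUP BY author HAVING MIN(sold) >= 11936

Result:
author  | MIN(sold)
--------+----------
Atwood  | 29352    
Austen  | 43797    
Tolkien | 18381    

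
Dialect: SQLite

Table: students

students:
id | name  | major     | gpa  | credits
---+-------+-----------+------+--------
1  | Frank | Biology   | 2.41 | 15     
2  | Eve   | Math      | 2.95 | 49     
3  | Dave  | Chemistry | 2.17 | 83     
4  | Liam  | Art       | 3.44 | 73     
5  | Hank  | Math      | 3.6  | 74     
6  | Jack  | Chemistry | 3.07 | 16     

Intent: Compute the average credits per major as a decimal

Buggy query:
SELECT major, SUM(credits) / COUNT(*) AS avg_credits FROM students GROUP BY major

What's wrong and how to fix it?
Bug: Both operands are integers, so '/' performs integer division and truncates

Fix: Cast one side to REAL so the division keeps the fractional part

Corrected query:
SELECT major, SUM(credits) * 1.0 / COUNT(*) AS avg_credits FROM students GROUP BY major

Result:
major     | avg_credits
----------+------------
Art       | 73         
Biology   | 15         
Chemistry | 49.5       
Math      | 61.5       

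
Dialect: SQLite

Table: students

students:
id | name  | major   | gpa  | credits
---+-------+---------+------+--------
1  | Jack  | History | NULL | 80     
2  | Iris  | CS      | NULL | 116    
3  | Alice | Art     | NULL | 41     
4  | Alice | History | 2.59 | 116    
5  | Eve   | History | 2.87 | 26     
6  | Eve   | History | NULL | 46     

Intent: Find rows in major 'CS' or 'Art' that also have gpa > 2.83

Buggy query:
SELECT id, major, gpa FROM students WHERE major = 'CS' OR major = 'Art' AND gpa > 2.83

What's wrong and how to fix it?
Bug: Without parentheses, AND is evaluated before OR, so the gpa filter only applies to the 'Art' branch

Fix: Group the OR with parentheses (or use IN), then AND the threshold

Corrected query:
SELECT id, major, gpa FROM students WHERE (major = 'CS' OR major = 'Art') AND gpa > 2.83

Result:
(no rows)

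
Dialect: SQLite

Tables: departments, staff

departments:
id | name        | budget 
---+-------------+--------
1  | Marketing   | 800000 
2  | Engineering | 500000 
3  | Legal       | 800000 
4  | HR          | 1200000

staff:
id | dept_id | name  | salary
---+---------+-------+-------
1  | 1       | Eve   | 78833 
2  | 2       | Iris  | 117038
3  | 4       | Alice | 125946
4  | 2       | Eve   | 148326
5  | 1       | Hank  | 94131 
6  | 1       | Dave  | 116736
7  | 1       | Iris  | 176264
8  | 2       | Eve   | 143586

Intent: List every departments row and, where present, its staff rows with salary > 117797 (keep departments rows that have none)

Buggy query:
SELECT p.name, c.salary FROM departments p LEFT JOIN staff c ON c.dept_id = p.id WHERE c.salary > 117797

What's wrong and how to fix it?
Bug: A WHERE condition on the right-hand table after LEFT JOIN drops unmatched parents

Fix: Move the right-table condition into the ON clause so unmatched parents are kept

Corrected query:
SELECT p.name, c.salary FROM departments p LEFT JOIN staff c ON c.dept_id = p.id AND c.salary > 117797

Result:
name        | salary
------------+-------
Marketing   | 176264
Engineering | 143586
Engineering | 148326
Legal       | NULL  
HR          | 125946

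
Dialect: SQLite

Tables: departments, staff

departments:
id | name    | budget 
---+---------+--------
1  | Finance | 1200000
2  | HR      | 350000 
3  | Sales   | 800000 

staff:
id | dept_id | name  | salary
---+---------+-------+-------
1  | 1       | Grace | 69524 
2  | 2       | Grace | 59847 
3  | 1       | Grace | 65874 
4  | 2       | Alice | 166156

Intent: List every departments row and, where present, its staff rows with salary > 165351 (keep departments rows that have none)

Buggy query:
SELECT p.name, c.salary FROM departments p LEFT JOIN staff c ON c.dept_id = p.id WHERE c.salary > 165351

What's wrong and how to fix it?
Bug: Filtering c.salary in WHERE discards the NULL rows produced by LEFT JOIN, turning it into an inner join

Fix: Put 'c.salary > 165351' in the JOIN's ON clause instead of WHERE

Corrected query:
SELECT p.name, c.salary FROM departments p LEFT JOIN staff c ON c.dept_id = p.id AND c.salary > 165351

Result:
name    | salary
--------+-------
Finance | NULL  
HR      | 166156
Sales   | NULL  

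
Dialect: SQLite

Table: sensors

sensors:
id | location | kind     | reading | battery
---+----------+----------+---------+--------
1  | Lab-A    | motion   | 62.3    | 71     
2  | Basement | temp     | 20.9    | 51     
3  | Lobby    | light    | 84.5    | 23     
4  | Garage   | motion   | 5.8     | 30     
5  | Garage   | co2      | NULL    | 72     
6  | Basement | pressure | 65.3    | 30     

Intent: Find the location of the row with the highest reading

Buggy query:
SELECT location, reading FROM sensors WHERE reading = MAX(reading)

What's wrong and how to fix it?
Bug: WHERE is evaluated per row; an aggregate over the whole table isn't defined there

Fix: Use a subquery: WHERE reading = (SELECT MAX(reading) FROM sensors)

Corrected query:
SELECT location, reading FROM sensors WHERE reading = (SELECT MAX(reading) FROM sensors)

Result:
location | reading
---------+--------
Lobby    | 84.5   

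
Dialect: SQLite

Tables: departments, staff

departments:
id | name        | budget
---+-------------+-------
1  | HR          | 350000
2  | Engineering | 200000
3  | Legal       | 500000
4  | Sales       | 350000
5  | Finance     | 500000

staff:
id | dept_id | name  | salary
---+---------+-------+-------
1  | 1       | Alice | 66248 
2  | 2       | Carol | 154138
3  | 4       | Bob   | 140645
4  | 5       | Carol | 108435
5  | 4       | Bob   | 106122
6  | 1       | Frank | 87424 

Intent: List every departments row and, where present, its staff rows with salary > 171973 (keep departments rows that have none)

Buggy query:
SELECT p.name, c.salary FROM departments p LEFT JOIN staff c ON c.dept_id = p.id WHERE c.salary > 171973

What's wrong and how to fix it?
Bug: A WHERE condition on the right-hand table after LEFT JOIN drops unmatched parents

Fix: Move the right-table condition into the ON clause so unmatched parents are kept

Corrected query:
SELECT p.name, c.salary FROM departments p LEFT JOIN staff c ON c.dept_id = p.id AND c.salary > 171973

Result:
name        | salary
------------+-------
HR          | NULL  
Engineering | NULL  
Legal       | NULL  
Sales       | NULL  
Finance     | NULL  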